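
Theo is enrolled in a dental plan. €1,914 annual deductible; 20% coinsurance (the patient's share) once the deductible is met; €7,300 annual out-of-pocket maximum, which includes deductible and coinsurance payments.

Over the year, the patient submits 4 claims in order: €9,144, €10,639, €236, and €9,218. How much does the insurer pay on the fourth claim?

€7,453

Bill 1, €9,144: €1,914 finishes the deductible; €7,230 goes to coinsurance; patient's 20% is €1,446. Patient owes €3,360 (running OOP €3,360). Insurer: €9,144 − €3,360 = €5,784.
Bill 2, €10,639: 20% coinsurance on €10,639 = €2,127.80. Patient pays €2,127.80; OOP now €5,487.80. Insurer: €10,639 − €2,127.80 = €8,511.20.
Bill 3, €236: deductible met; 20% of €236 = €47.20. Patient pays €47.20; OOP now €5,535. Insurer: €236 − €47.20 = €188.80.
Bill 4, €9,218: deductible already satisfied, so patient's share is 20% × €9,218 = €1,843.60. OOP would hit €7,378.60 > €7,300, so the cap limits the patient to €7,300 − €5,535 = €1,765. Plan pays €9,218 − €1,765 = €7,453.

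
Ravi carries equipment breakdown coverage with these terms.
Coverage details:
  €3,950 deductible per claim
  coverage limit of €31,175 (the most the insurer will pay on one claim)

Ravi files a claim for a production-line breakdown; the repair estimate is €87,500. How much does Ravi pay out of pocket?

€56,325

Subtract the deductible: €87,500 − €3,950 = €83,550.
The €31,175 per-incident cap binds; insurer pays €31,175.
Out of pocket: €87,500 − €31,175 = €56,325.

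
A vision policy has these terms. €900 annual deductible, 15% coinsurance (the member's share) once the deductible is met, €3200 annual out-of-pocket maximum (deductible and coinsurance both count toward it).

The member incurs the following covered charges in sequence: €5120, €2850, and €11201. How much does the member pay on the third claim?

Claim 1 (€5120): €900 finishes the deductible; €4220 goes to coinsurance; coinsurance €4220 × 15% = €633. Cost to member: €1533. OOP to date €1533.
Claim 2 (€2850): deductible already satisfied, so member's share is 15% × €2850 = €427.50. Member owes €427.50 (running OOP €1960.50).
Claim 3 (€11201): deductible already satisfied, so member's share is 15% × €11201 = €1680.15. OOP would hit €3640.65 > €3200, so the cap limits the member to €3200 − €1960.50 = €1239.50.

€1239.50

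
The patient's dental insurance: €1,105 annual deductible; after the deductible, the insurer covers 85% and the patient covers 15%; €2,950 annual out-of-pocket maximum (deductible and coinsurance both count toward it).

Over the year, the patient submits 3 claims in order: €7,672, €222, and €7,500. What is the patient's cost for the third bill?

Claim 1 (€7,672): €1,105 finishes the deductible; €6,567 goes to coinsurance; patient's 15% is €985.05. Cost to patient: €2,090.05. OOP to date €2,090.05.
Claim 2 (€222): deductible already satisfied, so patient's share is 15% × €222 = €33.30. Patient owes €33.30 (running OOP €2,123.35).
Claim 3 (€7,500): deductible met; 15% of €7,500 = €1,125. Adding that to €2,123.35 gives €3,248.35, past the €2,950 cap; patient pays only €2,950 − €2,123.35 = €826.65.

€826.65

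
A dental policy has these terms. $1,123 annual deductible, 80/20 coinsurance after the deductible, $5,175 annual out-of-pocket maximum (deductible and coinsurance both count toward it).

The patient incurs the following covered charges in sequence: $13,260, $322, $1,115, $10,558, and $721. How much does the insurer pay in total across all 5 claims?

#1 ($13,260): deductible takes $1,123, $12,137 remains; patient's 20% is $2,427.40. Cost to patient: $3,550.40. OOP to date $3,550.40. Insurer: $13,260 − $3,550.40 = $9,709.60.
#2 ($322): deductible met; 20% of $322 = $64.40. Patient owes $64.40 (running OOP $3,614.80). Insurer: $322 − $64.40 = $257.60.
#3 ($1,115): deductible already satisfied, so patient's share is 20% × $1,115 = $223. Patient owes $223 (running OOP $3,837.80). Plan pays $1,115 − $223 = $892.
#4 ($10,558): 20% coinsurance on $10,558 = $2,111.60. OOP would hit $5,949.40 > $5,175, so the cap limits the patient to $5,175 − $3,837.80 = $1,337.20. Plan pays $10,558 − $1,337.20 = $9,220.80.
#5 ($721): 20% coinsurance on $721 = $144.20. OOP would hit $5,319.20 > $5,175, so the cap limits the patient to $5,175 − $5,175 = $0. Plan pays $721 − $0 = $721.
Insurer total: $9,709.60 + $257.60 + $892 + $9,220.80 + $721 = $20,801.

$20,801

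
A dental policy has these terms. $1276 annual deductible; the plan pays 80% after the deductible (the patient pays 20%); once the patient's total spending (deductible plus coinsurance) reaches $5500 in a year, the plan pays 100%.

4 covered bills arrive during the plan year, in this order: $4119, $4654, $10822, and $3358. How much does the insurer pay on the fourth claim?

#1 ($4119): $1276 finishes the deductible; $2843 goes to coinsurance; coinsurance $2843 × 20% = $568.60. Patient owes $1844.60 (running OOP $1844.60). Plan pays $4119 − $1844.60 = $2274.40.
#2 ($4654): deductible met; 20% of $4654 = $930.80. Cost to patient: $930.80. OOP to date $2775.40. Insurer: $4654 − $930.80 = $3723.20.
#3 ($10822): 20% coinsurance on $10822 = $2164.40. Patient pays $2164.40; OOP now $4939.80. Insurer: $10822 − $2164.40 = $8657.60.
#4 ($3358): 20% coinsurance on $3358 = $671.60. OOP would hit $5611.40 > $5500, so the cap limits the patient to $5500 − $4939.80 = $560.20. Plan pays $3358 − $560.20 = $2797.80.

$2797.80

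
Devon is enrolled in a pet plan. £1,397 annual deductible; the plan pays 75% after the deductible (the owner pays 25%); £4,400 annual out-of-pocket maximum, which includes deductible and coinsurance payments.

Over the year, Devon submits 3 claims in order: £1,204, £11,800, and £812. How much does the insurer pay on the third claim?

£710.75

Claim 1 — £1,204: entire amount goes to the deductible. Owner pays £1,204; OOP now £1,204. Plan pays £1,204 − £1,204 = £0.
Claim 2 — £11,800: £193 to deductible, leaving £11,607; 25% of £11,607 = £2,901.75. Owner pays £3,094.75; OOP now £4,298.75. Insurer: £11,800 − £3,094.75 = £8,705.25.
Claim 3 — £812: 25% coinsurance on £812 = £203. Adding that to £4,298.75 gives £4,501.75, past the £4,400 cap; owner pays only £4,400 − £4,298.75 = £101.25. Insurer: £812 − £101.25 = £710.75.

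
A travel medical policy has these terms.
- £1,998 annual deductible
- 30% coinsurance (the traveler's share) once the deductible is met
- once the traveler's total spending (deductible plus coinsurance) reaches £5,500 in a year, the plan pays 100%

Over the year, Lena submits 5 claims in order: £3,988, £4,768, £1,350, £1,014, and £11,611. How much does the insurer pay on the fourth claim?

#1 (£3,988): £1,998 finishes the deductible; £1,990 goes to coinsurance; traveler's 30% is £597. Traveler owes £2,595 (running OOP £2,595). Plan pays £3,988 − £2,595 = £1,393.
#2 (£4,768): 30% coinsurance on £4,768 = £1,430.40. Traveler pays £1,430.40; OOP now £4,025.40. Plan pays £4,768 − £1,430.40 = £3,337.60.
#3 (£1,350): deductible met; 30% of £1,350 = £405. Traveler owes £405 (running OOP £4,430.40). Plan pays £1,350 − £405 = £945.
#4 (£1,014): deductible met; 30% of £1,014 = £304.20. Traveler owes £304.20 (running OOP £4,734.60). Plan pays £1,014 − £304.20 = £709.80.

£709.80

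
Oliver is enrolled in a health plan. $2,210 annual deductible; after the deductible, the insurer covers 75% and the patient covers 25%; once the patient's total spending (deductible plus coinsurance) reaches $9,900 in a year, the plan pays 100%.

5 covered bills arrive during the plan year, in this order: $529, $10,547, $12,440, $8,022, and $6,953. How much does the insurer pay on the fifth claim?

$6,595

#1 ($529): all of it applies to the deductible. Cost to patient: $529. OOP to date $529. Plan pays $529 − $529 = $0.
#2 ($10,547): $1,681 to deductible, leaving $8,866; coinsurance $8,866 × 25% = $2,216.50. Patient pays $3,897.50; OOP now $4,426.50. Plan pays $10,547 − $3,897.50 = $6,649.50.
#3 ($12,440): deductible already satisfied, so patient's share is 25% × $12,440 = $3,110. Patient pays $3,110; OOP now $7,536.50. Plan pays $12,440 − $3,110 = $9,330.
#4 ($8,022): 25% coinsurance on $8,022 = $2,005.50. Patient owes $2,005.50 (running OOP $9,542). Insurer: $8,022 − $2,005.50 = $6,016.50.
#5 ($6,953): 25% coinsurance on $6,953 = $1,738.25. Adding that to $9,542 gives $11,280.25, past the $9,900 cap; patient pays only $9,900 − $9,542 = $358. Insurer: $6,953 − $358 = $6,595.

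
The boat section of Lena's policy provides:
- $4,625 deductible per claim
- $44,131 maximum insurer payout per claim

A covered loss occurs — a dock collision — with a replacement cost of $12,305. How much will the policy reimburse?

After the deductible, $12,305 − $4,625 = $7,680 remains.
That's under the $44,131 cap, so the insurer reimburses the full $7,680.

$7,680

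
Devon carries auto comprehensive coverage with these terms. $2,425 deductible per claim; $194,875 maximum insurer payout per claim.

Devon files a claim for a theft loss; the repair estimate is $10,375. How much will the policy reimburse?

After the deductible, $10,375 − $2,425 = $7,950 remains.
$7,950 ≤ $194,875, so the limit doesn't bind; insurer pays $7,950.

$7,950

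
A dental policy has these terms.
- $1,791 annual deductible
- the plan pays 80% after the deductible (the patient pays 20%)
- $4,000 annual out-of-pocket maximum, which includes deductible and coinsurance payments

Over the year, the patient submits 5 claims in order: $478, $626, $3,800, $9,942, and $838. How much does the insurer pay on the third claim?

Claim 1 — $478: entire amount goes to the deductible. Patient pays $478; OOP now $478. Plan pays $478 − $478 = $0.
Claim 2 — $626: entire amount goes to the deductible. Cost to patient: $626. OOP to date $1,104. Insurer: $626 − $626 = $0.
Claim 3 — $3,800: $687 to deductible, leaving $3,113; 20% of $3,113 = $622.60. Cost to patient: $1,309.60. OOP to date $2,413.60. Insurer: $3,800 − $1,309.60 = $2,490.40.

$2,490.40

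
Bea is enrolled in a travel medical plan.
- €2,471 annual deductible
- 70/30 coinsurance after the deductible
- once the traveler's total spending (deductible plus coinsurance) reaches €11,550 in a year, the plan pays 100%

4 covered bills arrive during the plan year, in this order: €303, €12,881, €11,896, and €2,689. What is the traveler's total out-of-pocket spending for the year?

Bill 1, €303: entire amount goes to the deductible. Traveler pays €303; OOP now €303.
Bill 2, €12,881: €2,168 finishes the deductible; €10,713 goes to coinsurance; coinsurance €10,713 × 30% = €3,213.90. Traveler pays €5,381.90; OOP now €5,684.90.
Bill 3, €11,896: deductible met; 30% of €11,896 = €3,568.80. Cost to traveler: €3,568.80. OOP to date €9,253.70.
Bill 4, €2,689: deductible already satisfied, so traveler's share is 30% × €2,689 = €806.70. Traveler pays €806.70; OOP now €10,060.40.
Summing the traveler's payments: €303 + €5,381.90 + €3,568.80 + €806.70 = €10,060.40.

€10,060.40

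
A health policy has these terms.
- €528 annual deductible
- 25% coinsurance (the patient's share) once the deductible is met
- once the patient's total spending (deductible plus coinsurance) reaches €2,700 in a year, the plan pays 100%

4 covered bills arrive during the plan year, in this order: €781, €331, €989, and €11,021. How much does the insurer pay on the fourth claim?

€9,242.25

Claim 1 — €781: €528 finishes the deductible; €253 goes to coinsurance; patient's 25% is €63.25. Cost to patient: €591.25. OOP to date €591.25. Plan pays €781 − €591.25 = €189.75.
Claim 2 — €331: 25% coinsurance on €331 = €82.75. Cost to patient: €82.75. OOP to date €674. Insurer: €331 − €82.75 = €248.25.
Claim 3 — €989: deductible already satisfied, so patient's share is 25% × €989 = €247.25. Cost to patient: €247.25. OOP to date €921.25. Plan pays €989 − €247.25 = €741.75.
Claim 4 — €11,021: deductible already satisfied, so patient's share is 25% × €11,021 = €2,755.25. Adding that to €921.25 gives €3,676.50, past the €2,700 cap; patient pays only €2,700 − €921.25 = €1,778.75. Plan pays €11,021 − €1,778.75 = €9,242.25.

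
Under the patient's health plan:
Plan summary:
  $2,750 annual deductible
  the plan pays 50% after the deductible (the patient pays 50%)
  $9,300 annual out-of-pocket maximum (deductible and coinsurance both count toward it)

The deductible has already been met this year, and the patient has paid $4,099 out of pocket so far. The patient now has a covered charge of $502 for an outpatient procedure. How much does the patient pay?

$251

The deductible is already satisfied, so the full bill goes to coinsurance.
Patient's 50% share of $502 is $251.
Cumulative spending $4,099 + $251 = $4,350 stays under the $9,300 maximum.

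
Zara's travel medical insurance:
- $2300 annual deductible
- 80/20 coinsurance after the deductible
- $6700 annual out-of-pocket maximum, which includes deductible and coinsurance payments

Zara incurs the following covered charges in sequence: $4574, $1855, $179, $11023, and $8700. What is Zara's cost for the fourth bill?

$2204.60

Bill 1, $4574: $2300 finishes the deductible; $2274 goes to coinsurance; 20% of $2274 = $454.80. Traveler owes $2754.80 (running OOP $2754.80).
Bill 2, $1855: 20% coinsurance on $1855 = $371. Traveler pays $371; OOP now $3125.80.
Bill 3, $179: deductible already satisfied, so traveler's share is 20% × $179 = $35.80. Traveler owes $35.80 (running OOP $3161.60).
Bill 4, $11023: deductible met; 20% of $11023 = $2204.60. Traveler pays $2204.60; OOP now $5366.20.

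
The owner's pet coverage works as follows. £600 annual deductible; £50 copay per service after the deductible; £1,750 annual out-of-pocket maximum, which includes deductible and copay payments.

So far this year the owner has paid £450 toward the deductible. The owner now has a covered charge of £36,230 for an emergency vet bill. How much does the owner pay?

£200

Remaining deductible: £600 − £450 = £150.
The remaining £36,080 (= £36,230 − £150) moves to the copay.
Copay on this service: £50.
That puts the owner's cost at £150 + £50 = £200 before any cap.
Year-to-date out-of-pocket becomes £450 + £200 = £650, still under the £1,750 maximum, so no cap applies.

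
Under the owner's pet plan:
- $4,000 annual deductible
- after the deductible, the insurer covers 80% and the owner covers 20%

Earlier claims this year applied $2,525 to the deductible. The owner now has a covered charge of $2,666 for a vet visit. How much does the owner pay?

$1,713.20

Remaining deductible: $4,000 − $2,525 = $1,475.
After the $1,475 deductible portion, $2,666 − $1,475 = $1,191 is subject to coinsurance.
Owner's 20% share of $1,191 is $238.20.
That puts the owner's cost at $1,475 + $238.20 = $1,713.20.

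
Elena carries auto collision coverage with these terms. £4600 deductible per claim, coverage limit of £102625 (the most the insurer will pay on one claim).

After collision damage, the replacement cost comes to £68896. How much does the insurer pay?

Subtract the deductible: £68896 − £4600 = £64296.
£64296 is within the £102625 limit, so the insurer pays £64296.

£64296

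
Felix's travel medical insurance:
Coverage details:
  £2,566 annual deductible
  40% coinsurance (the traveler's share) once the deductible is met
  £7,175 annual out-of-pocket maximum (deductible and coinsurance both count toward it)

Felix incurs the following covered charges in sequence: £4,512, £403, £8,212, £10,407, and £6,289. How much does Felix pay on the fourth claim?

£384.60

#1 (£4,512): £2,566 to deductible, leaving £1,946; coinsurance £1,946 × 40% = £778.40. Traveler owes £3,344.40 (running OOP £3,344.40).
#2 (£403): deductible met; 40% of £403 = £161.20. Traveler pays £161.20; OOP now £3,505.60.
#3 (£8,212): deductible already satisfied, so traveler's share is 40% × £8,212 = £3,284.80. Traveler pays £3,284.80; OOP now £6,790.40.
#4 (£10,407): deductible already satisfied, so traveler's share is 40% × £10,407 = £4,162.80. That would push OOP to £10,953.20, over the £7,175 cap, so traveler pays £7,175 − £6,790.40 = £384.60.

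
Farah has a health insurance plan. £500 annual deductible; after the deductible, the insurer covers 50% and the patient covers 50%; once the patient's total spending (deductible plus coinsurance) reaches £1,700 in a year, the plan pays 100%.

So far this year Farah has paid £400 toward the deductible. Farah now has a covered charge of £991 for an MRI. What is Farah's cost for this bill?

Deductible still to meet: £500 − £400 = £100.
The remaining £891 (= £991 − £100) moves to coinsurance.
Patient's 50% share of £891 is £445.50.
Patient responsibility before any cap: £100 + £445.50 = £545.50.
Total out-of-pocket so far would be £400 + £545.50 = £945.50, below the £1,700 cap — no reduction.

£545.50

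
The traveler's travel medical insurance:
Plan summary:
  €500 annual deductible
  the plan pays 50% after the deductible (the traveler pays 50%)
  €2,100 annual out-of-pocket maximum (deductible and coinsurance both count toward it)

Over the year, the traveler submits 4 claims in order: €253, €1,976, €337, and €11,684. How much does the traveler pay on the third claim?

Claim 1 (€253): entire amount goes to the deductible. Traveler owes €253 (running OOP €253).
Claim 2 (€1,976): deductible takes €247, €1,729 remains; 50% of €1,729 = €864.50. Traveler pays €1,111.50; OOP now €1,364.50.
Claim 3 (€337): 50% coinsurance on €337 = €168.50. Traveler owes €168.50 (running OOP €1,533).

€168.50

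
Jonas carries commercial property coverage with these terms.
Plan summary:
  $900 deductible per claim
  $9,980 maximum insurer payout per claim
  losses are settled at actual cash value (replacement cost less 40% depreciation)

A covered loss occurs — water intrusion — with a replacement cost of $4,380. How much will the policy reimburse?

Depreciate 40%: the covered value is $4,380 × 0.6 = $2,628.
Subtract the deductible: $2,628 − $900 = $1,728.
$1,728 is within the $9,980 limit, so the insurer pays $1,728.

$1,728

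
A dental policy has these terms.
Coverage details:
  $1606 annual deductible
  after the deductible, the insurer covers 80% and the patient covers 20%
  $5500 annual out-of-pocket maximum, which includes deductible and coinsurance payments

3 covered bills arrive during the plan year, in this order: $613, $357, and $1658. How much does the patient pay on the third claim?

$840.40

Bill 1, $613: all of it applies to the deductible. Patient owes $613 (running OOP $613).
Bill 2, $357: fully absorbed by the deductible. Patient owes $357 (running OOP $970).
Bill 3, $1658: $636 finishes the deductible; $1022 goes to coinsurance; coinsurance $1022 × 20% = $204.40. Cost to patient: $840.40. OOP to date $1810.40.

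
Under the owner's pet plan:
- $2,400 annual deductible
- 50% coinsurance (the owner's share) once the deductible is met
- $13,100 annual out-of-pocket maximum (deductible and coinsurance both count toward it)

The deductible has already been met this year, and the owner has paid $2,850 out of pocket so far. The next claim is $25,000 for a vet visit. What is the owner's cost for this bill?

$10,250

The deductible is already satisfied, so the full bill goes to coinsurance.
50% of $25,000 = $12,500 falls to the owner.
That would bring total out-of-pocket to $15,350, past the $13,100 cap. The owner is capped at $13,100 − $2,850 = $10,250 on this claim.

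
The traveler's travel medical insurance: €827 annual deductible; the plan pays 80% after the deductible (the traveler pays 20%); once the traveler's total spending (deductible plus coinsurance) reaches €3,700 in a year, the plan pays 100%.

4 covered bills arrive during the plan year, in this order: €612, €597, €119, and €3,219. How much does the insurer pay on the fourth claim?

Bill 1, €612: fully absorbed by the deductible. Traveler pays €612; OOP now €612. Plan pays €612 − €612 = €0.
Bill 2, €597: €215 finishes the deductible; €382 goes to coinsurance; traveler's 20% is €76.40. Traveler owes €291.40 (running OOP €903.40). Insurer: €597 − €291.40 = €305.60.
Bill 3, €119: deductible already satisfied, so traveler's share is 20% × €119 = €23.80. Cost to traveler: €23.80. OOP to date €927.20. Plan pays €119 − €23.80 = €95.20.
Bill 4, €3,219: deductible already satisfied, so traveler's share is 20% × €3,219 = €643.80. Cost to traveler: €643.80. OOP to date €1,571. Insurer: €3,219 − €643.80 = €2,575.20.

€2,575.20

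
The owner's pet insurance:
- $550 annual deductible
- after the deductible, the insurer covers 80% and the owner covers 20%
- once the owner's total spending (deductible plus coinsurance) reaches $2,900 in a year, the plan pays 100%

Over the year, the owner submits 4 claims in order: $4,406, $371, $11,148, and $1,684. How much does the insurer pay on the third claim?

Bill 1, $4,406: $550 to deductible, leaving $3,856; owner's 20% is $771.20. Owner pays $1,321.20; OOP now $1,321.20. Plan pays $4,406 − $1,321.20 = $3,084.80.
Bill 2, $371: deductible met; 20% of $371 = $74.20. Owner pays $74.20; OOP now $1,395.40. Plan pays $371 − $74.20 = $296.80.
Bill 3, $11,148: deductible already satisfied, so owner's share is 20% × $11,148 = $2,229.60. OOP would hit $3,625 > $2,900, so the cap limits the owner to $2,900 − $1,395.40 = $1,504.60. Insurer: $11,148 − $1,504.60 = $9,643.40.

$9,643.40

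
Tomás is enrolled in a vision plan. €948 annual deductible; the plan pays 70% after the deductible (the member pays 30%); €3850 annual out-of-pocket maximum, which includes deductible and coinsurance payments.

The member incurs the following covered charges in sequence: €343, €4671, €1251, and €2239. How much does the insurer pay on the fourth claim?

#1 (€343): all of it applies to the deductible. Cost to member: €343. OOP to date €343. Plan pays €343 − €343 = €0.
#2 (€4671): €605 to deductible, leaving €4066; member's 30% is €1219.80. Cost to member: €1824.80. OOP to date €2167.80. Insurer: €4671 − €1824.80 = €2846.20.
#3 (€1251): deductible met; 30% of €1251 = €375.30. Cost to member: €375.30. OOP to date €2543.10. Plan pays €1251 − €375.30 = €875.70.
#4 (€2239): deductible met; 30% of €2239 = €671.70. Member owes €671.70 (running OOP €3214.80). Insurer: €2239 − €671.70 = €1567.30.

€1567.30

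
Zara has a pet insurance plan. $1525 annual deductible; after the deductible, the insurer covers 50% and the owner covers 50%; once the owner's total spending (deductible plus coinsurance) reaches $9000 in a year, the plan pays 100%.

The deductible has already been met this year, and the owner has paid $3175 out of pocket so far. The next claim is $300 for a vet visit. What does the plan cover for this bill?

The deductible is already satisfied, so the full bill goes to coinsurance.
Coinsurance: $300 × 50% = $150.
Year-to-date out-of-pocket becomes $3175 + $150 = $3325, still under the $9000 maximum, so no cap applies.
The insurer covers the remainder: $300 − $150 = $150.

$150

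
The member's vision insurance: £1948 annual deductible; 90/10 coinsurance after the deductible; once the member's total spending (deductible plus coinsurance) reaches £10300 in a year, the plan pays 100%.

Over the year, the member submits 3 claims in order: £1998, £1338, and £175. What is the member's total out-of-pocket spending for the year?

Claim 1 — £1998: deductible takes £1948, £50 remains; member's 10% is £5. Member owes £1953 (running OOP £1953).
Claim 2 — £1338: deductible met; 10% of £1338 = £133.80. Cost to member: £133.80. OOP to date £2086.80.
Claim 3 — £175: deductible already satisfied, so member's share is 10% × £175 = £17.50. Member pays £17.50; OOP now £2104.30.
Summing the member's payments: £1953 + £133.80 + £17.50 = £2104.30.

£2104.30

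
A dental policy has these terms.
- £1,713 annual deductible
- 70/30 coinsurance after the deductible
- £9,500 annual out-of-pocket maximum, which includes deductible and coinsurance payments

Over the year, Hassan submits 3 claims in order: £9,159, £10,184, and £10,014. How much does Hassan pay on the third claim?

Claim 1 (£9,159): £1,713 to deductible, leaving £7,446; coinsurance £7,446 × 30% = £2,233.80. Patient owes £3,946.80 (running OOP £3,946.80).
Claim 2 (£10,184): 30% coinsurance on £10,184 = £3,055.20. Cost to patient: £3,055.20. OOP to date £7,002.
Claim 3 (£10,014): deductible already satisfied, so patient's share is 30% × £10,014 = £3,004.20. OOP would hit £10,006.20 > £9,500, so the cap limits the patient to £9,500 − £7,002 = £2,498.

£2,498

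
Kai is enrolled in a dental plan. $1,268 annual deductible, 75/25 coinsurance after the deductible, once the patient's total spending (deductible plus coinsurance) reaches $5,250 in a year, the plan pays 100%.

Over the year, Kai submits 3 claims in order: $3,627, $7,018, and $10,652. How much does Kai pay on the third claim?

Bill 1, $3,627: deductible takes $1,268, $2,359 remains; coinsurance $2,359 × 25% = $589.75. Patient pays $1,857.75; OOP now $1,857.75.
Bill 2, $7,018: deductible already satisfied, so patient's share is 25% × $7,018 = $1,754.50. Patient owes $1,754.50 (running OOP $3,612.25).
Bill 3, $10,652: deductible met; 25% of $10,652 = $2,663. That would push OOP to $6,275.25, over the $5,250 cap, so patient pays $5,250 − $3,612.25 = $1,637.75.

$1,637.75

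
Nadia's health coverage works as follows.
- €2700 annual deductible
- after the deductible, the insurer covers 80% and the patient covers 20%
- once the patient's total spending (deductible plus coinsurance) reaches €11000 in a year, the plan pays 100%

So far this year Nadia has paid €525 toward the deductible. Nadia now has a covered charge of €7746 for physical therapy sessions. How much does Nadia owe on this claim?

Remaining deductible: €2700 − €525 = €2175.
That leaves €7746 − €2175 = €5571 for coinsurance.
20% of €5571 = €1114.20 falls to the patient.
That puts the patient's cost at €2175 + €1114.20 = €3289.20 before any cap.
Total out-of-pocket so far would be €525 + €3289.20 = €3814.20, below the €11000 cap — no reduction.

€3289.20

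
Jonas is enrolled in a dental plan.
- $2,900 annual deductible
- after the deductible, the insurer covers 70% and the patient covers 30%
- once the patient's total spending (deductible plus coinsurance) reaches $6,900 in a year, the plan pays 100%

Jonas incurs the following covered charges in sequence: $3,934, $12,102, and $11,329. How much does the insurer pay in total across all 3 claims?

Claim 1 — $3,934: $2,900 finishes the deductible; $1,034 goes to coinsurance; 30% of $1,034 = $310.20. Patient pays $3,210.20; OOP now $3,210.20. Insurer: $3,934 − $3,210.20 = $723.80.
Claim 2 — $12,102: 30% coinsurance on $12,102 = $3,630.60. Patient owes $3,630.60 (running OOP $6,840.80). Insurer: $12,102 − $3,630.60 = $8,471.40.
Claim 3 — $11,329: deductible met; 30% of $11,329 = $3,398.70. That would push OOP to $10,239.50, over the $6,900 cap, so patient pays $6,900 − $6,840.80 = $59.20. Plan pays $11,329 − $59.20 = $11,269.80.
Insurer total: $723.80 + $8,471.40 + $11,269.80 = $20,465.

$20,465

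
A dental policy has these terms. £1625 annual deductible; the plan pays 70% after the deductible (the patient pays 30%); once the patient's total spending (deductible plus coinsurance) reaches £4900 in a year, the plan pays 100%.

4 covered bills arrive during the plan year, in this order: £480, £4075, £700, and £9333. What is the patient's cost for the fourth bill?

£2186

#1 (£480): fully absorbed by the deductible. Cost to patient: £480. OOP to date £480.
#2 (£4075): deductible takes £1145, £2930 remains; patient's 30% is £879. Patient pays £2024; OOP now £2504.
#3 (£700): deductible met; 30% of £700 = £210. Patient pays £210; OOP now £2714.
#4 (£9333): deductible met; 30% of £9333 = £2799.90. Adding that to £2714 gives £5513.90, past the £4900 cap; patient pays only £4900 − £2714 = £2186.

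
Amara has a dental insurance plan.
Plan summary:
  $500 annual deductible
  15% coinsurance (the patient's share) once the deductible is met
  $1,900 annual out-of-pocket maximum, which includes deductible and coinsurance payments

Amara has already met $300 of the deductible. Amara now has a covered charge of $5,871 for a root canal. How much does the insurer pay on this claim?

Deductible still to meet: $500 − $300 = $200.
That leaves $5,871 − $200 = $5,671 for coinsurance.
15% of $5,671 = $850.65 falls to the patient.
That puts the patient's cost at $200 + $850.65 = $1,050.65 before any cap.
Cumulative spending $300 + $1,050.65 = $1,350.65 stays under the $1,900 maximum.
The insurer covers the remainder: $5,871 − $1,050.65 = $4,820.35.

$4,820.35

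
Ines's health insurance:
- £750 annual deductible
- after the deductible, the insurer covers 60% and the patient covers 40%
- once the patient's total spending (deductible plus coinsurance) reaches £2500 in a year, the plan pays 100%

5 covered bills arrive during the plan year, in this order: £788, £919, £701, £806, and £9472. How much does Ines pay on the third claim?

Claim 1 (£788): £750 to deductible, leaving £38; patient's 40% is £15.20. Cost to patient: £765.20. OOP to date £765.20.
Claim 2 (£919): deductible already satisfied, so patient's share is 40% × £919 = £367.60. Patient owes £367.60 (running OOP £1132.80).
Claim 3 (£701): deductible already satisfied, so patient's share is 40% × £701 = £280.40. Cost to patient: £280.40. OOP to date £1413.20.

£280.40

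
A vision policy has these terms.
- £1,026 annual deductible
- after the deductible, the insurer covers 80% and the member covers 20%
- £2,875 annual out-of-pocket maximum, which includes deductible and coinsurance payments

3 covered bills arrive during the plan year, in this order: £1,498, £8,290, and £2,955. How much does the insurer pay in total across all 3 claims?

Bill 1, £1,498: deductible takes £1,026, £472 remains; coinsurance £472 × 20% = £94.40. Cost to member: £1,120.40. OOP to date £1,120.40. Plan pays £1,498 − £1,120.40 = £377.60.
Bill 2, £8,290: 20% coinsurance on £8,290 = £1,658. Member owes £1,658 (running OOP £2,778.40). Insurer: £8,290 − £1,658 = £6,632.
Bill 3, £2,955: deductible already satisfied, so member's share is 20% × £2,955 = £591. OOP would hit £3,369.40 > £2,875, so the cap limits the member to £2,875 − £2,778.40 = £96.60. Insurer: £2,955 − £96.60 = £2,858.40.
Insurer total: £377.60 + £6,632 + £2,858.40 = £9,868.

£9,868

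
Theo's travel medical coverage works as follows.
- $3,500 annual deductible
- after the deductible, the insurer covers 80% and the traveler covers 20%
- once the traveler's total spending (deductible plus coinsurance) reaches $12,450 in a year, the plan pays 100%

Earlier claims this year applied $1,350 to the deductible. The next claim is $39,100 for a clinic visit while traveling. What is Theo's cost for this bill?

$1,350 of the $3,500 deductible is already met, leaving $2,150.
That leaves $39,100 − $2,150 = $36,950 for coinsurance.
20% of $36,950 = $7,390 falls to the traveler.
Traveler responsibility before any cap: $2,150 + $7,390 = $9,540.
Year-to-date out-of-pocket becomes $1,350 + $9,540 = $10,890, still under the $12,450 maximum, so no cap applies.

$9,540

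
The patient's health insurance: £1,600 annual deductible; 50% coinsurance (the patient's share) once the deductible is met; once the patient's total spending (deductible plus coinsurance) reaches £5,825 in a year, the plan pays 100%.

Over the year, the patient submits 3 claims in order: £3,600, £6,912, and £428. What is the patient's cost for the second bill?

Claim 1 — £3,600: £1,600 finishes the deductible; £2,000 goes to coinsurance; 50% of £2,000 = £1,000. Cost to patient: £2,600. OOP to date £2,600.
Claim 2 — £6,912: 50% coinsurance on £6,912 = £3,456. OOP would hit £6,056 > £5,825, so the cap limits the patient to £5,825 − £2,600 = £3,225.

£3,225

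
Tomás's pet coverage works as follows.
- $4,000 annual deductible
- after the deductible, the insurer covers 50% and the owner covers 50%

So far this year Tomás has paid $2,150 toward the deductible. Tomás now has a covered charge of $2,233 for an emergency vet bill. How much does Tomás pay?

$2,041.50

Remaining deductible: $4,000 − $2,150 = $1,850.
The remaining $383 (= $2,233 − $1,850) moves to coinsurance.
Owner's 50% share of $383 is $191.50.
So the owner owes $1,850 + $191.50 = $2,041.50.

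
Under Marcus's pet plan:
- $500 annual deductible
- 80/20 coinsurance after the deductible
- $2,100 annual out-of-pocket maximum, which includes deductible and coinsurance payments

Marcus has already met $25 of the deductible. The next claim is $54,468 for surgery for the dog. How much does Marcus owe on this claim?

$2,075

Remaining deductible: $500 − $25 = $475.
The remaining $53,993 (= $54,468 − $475) moves to coinsurance.
Owner's 20% share of $53,993 is $10,798.60.
So the owner owes $475 + $10,798.60 = $11,273.60 before any cap.
Adding $11,273.60 to the $25 already spent would give $11,298.60, which exceeds the $2,100 cap; the owner pays just $2,100 − $25 = $2,075.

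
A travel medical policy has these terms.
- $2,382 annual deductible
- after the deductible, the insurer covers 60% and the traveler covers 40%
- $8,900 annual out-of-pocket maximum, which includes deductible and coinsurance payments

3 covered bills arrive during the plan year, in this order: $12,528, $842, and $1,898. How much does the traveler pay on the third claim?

$759.20

Claim 1 ($12,528): $2,382 to deductible, leaving $10,146; coinsurance $10,146 × 40% = $4,058.40. Traveler pays $6,440.40; OOP now $6,440.40.
Claim 2 ($842): deductible already satisfied, so traveler's share is 40% × $842 = $336.80. Traveler pays $336.80; OOP now $6,777.20.
Claim 3 ($1,898): deductible already satisfied, so traveler's share is 40% × $1,898 = $759.20. Traveler pays $759.20; OOP now $7,536.40.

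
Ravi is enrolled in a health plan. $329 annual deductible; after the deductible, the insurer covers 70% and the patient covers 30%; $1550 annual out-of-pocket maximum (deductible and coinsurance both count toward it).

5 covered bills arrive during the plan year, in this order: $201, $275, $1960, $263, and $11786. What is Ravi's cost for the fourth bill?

$78.90

Bill 1, $201: fully absorbed by the deductible. Patient owes $201 (running OOP $201).
Bill 2, $275: deductible takes $128, $147 remains; patient's 30% is $44.10. Cost to patient: $172.10. OOP to date $373.10.
Bill 3, $1960: 30% coinsurance on $1960 = $588. Cost to patient: $588. OOP to date $961.10.
Bill 4, $263: 30% coinsurance on $263 = $78.90. Patient owes $78.90 (running OOP $1040).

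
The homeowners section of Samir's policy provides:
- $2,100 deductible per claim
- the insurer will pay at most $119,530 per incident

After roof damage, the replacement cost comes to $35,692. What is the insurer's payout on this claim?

Less the $2,100 deductible: $35,692 − $2,100 = $33,592.
$33,592 ≤ $119,530, so the limit doesn't bind; insurer pays $33,592.

$33,592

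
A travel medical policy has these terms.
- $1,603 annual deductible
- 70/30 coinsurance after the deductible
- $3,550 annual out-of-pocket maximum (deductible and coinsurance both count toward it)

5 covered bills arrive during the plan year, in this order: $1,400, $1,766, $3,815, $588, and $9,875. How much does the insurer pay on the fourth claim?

$411.60

#1 ($1,400): entire amount goes to the deductible. Traveler pays $1,400; OOP now $1,400. Plan pays $1,400 − $1,400 = $0.
#2 ($1,766): $203 finishes the deductible; $1,563 goes to coinsurance; traveler's 30% is $468.90. Traveler owes $671.90 (running OOP $2,071.90). Insurer: $1,766 − $671.90 = $1,094.10.
#3 ($3,815): deductible already satisfied, so traveler's share is 30% × $3,815 = $1,144.50. Traveler owes $1,144.50 (running OOP $3,216.40). Plan pays $3,815 − $1,144.50 = $2,670.50.
#4 ($588): 30% coinsurance on $588 = $176.40. Cost to traveler: $176.40. OOP to date $3,392.80. Insurer: $588 − $176.40 = $411.60.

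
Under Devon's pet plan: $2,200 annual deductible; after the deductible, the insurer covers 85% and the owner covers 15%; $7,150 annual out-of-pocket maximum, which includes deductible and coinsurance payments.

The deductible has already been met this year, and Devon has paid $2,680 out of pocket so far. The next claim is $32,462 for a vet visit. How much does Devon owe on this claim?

With the deductible met, the entire $32,462 is subject to coinsurance.
Coinsurance: $32,462 × 15% = $4,869.30.
That would bring total out-of-pocket to $7,549.30, past the $7,150 cap. The owner is capped at $7,150 − $2,680 = $4,470 on this claim.

$4,470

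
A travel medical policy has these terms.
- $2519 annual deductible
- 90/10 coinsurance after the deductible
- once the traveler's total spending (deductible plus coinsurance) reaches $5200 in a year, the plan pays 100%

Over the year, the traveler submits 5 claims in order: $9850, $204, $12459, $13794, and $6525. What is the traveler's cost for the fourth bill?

#1 ($9850): deductible takes $2519, $7331 remains; traveler's 10% is $733.10. Traveler pays $3252.10; OOP now $3252.10.
#2 ($204): deductible already satisfied, so traveler's share is 10% × $204 = $20.40. Traveler pays $20.40; OOP now $3272.50.
#3 ($12459): deductible already satisfied, so traveler's share is 10% × $12459 = $1245.90. Traveler owes $1245.90 (running OOP $4518.40).
#4 ($13794): deductible met; 10% of $13794 = $1379.40. Adding that to $4518.40 gives $5897.80, past the $5200 cap; traveler pays only $5200 − $4518.40 = $681.60.

$681.60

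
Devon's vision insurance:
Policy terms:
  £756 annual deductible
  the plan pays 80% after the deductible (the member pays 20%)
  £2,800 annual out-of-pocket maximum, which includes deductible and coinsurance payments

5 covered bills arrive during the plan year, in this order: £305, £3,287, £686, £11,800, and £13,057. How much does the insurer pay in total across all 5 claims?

£26,335

Claim 1 — £305: entire amount goes to the deductible. Member pays £305; OOP now £305. Insurer: £305 − £305 = £0.
Claim 2 — £3,287: £451 to deductible, leaving £2,836; coinsurance £2,836 × 20% = £567.20. Member owes £1,018.20 (running OOP £1,323.20). Plan pays £3,287 − £1,018.20 = £2,268.80.
Claim 3 — £686: deductible already satisfied, so member's share is 20% × £686 = £137.20. Member pays £137.20; OOP now £1,460.40. Plan pays £686 − £137.20 = £548.80.
Claim 4 — £11,800: deductible already satisfied, so member's share is 20% × £11,800 = £2,360. Adding that to £1,460.40 gives £3,820.40, past the £2,800 cap; member pays only £2,800 − £1,460.40 = £1,339.60. Insurer: £11,800 − £1,339.60 = £10,460.40.
Claim 5 — £13,057: 20% coinsurance on £13,057 = £2,611.40. That would push OOP to £5,411.40, over the £2,800 cap, so member pays £2,800 − £2,800 = £0. Plan pays £13,057 − £0 = £13,057.
Insurer total = bills − member's total = £29,135 − £2,800 = £26,335.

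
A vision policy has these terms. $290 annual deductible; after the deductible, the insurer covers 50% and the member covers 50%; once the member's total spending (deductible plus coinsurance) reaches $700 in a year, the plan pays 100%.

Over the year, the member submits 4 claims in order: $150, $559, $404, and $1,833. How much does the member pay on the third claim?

$200.50

#1 ($150): fully absorbed by the deductible. Cost to member: $150. OOP to date $150.
#2 ($559): $140 finishes the deductible; $419 goes to coinsurance; coinsurance $419 × 50% = $209.50. Member pays $349.50; OOP now $499.50.
#3 ($404): deductible met; 50% of $404 = $202. OOP would hit $701.50 > $700, so the cap limits the member to $700 − $499.50 = $200.50.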